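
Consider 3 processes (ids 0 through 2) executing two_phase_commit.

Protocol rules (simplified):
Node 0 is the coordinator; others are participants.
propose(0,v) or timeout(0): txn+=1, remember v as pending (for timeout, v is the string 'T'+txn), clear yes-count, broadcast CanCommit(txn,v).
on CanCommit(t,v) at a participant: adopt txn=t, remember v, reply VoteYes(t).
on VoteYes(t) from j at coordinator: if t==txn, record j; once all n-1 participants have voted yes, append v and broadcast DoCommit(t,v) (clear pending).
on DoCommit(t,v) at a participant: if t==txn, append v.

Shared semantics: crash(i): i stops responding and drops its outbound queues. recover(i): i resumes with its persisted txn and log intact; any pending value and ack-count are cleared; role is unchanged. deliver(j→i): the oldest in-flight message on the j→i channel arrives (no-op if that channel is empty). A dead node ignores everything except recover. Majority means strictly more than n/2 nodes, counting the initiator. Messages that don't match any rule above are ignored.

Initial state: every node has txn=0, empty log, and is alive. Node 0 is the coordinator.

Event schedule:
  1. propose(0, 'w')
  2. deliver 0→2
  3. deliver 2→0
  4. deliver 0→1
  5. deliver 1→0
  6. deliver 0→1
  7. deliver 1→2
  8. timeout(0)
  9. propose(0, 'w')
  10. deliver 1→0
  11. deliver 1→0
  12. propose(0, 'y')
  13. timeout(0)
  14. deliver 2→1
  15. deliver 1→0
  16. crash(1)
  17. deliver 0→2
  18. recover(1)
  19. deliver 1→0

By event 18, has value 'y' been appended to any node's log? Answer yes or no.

no

after 1 — propose(0,'w'): n0:coor/t1/[-]
after 2 — deliver 0→2: n2:part/t1/[-]
after 3 — deliver 2→0: ·
after 4 — deliver 0→1: n1:part/t1/[-]
after 5 — deliver 1→0: n0:coor/t1/[w]
after 6 — deliver 0→1: n1:part/t1/[w]
after 7 — deliver 1→2: ·
after 8 — timeout(0): n0:coor/t2/[w]
after 9 — propose(0,'w'): n0:coor/t3/[w]
after 10 — deliver 1→0: ·
after 11 — deliver 1→0: ·
after 12 — propose(0,'y'): n0:coor/t4/[w]
after 13 — timeout(0): n0:coor/t5/[w]
after 14 — deliver 2→1: ·
after 15 — deliver 1→0: ·
after 16 — crash(1): n1:✗part/t1/[w]
after 17 — deliver 0→2: n2:part/t1/[w]
after 18 — recover(1): n1:part/t1/[w]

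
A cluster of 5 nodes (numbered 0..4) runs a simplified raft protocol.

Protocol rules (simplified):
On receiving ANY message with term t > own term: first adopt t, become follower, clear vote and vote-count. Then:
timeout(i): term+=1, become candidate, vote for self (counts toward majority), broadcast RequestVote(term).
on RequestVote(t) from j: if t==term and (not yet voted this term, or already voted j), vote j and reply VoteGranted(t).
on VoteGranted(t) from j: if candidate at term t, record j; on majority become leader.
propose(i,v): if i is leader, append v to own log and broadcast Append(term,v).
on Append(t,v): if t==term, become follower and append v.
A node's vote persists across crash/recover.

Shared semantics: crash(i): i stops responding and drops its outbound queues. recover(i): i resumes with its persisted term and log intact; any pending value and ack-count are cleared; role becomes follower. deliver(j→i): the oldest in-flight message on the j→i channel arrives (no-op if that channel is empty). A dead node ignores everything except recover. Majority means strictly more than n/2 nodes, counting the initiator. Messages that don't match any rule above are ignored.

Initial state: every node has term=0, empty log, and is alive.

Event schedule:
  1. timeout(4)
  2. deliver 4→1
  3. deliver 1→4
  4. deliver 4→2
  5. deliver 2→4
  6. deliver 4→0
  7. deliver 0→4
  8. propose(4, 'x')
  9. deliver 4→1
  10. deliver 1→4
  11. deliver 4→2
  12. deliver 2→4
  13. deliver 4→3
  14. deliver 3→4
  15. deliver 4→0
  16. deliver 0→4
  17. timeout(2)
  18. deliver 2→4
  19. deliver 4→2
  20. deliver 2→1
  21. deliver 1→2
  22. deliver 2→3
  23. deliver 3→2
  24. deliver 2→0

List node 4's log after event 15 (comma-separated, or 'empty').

e1 timeout(4): 4[cand,t=1,-]
e2 deliver 4→1: 1[foll,t=1,-]
e3 deliver 1→4: ·
e4 deliver 4→2: 2[foll,t=1,-]
e5 deliver 2→4: 4[lead,t=1,-]
e6 deliver 4→0: 0[foll,t=1,-]
e7 deliver 0→4: ·
e8 propose(4,'x'): 4[lead,t=1,x]
e9 deliver 4→1: 1[foll,t=1,x]
e10 deliver 1→4: ·
e11 deliver 4→2: 2[foll,t=1,x]
e12 deliver 2→4: ·
e13 deliver 4→3: 3[foll,t=1,-]
e14 deliver 3→4: ·
e15 deliver 4→0: 0[foll,t=1,x]

x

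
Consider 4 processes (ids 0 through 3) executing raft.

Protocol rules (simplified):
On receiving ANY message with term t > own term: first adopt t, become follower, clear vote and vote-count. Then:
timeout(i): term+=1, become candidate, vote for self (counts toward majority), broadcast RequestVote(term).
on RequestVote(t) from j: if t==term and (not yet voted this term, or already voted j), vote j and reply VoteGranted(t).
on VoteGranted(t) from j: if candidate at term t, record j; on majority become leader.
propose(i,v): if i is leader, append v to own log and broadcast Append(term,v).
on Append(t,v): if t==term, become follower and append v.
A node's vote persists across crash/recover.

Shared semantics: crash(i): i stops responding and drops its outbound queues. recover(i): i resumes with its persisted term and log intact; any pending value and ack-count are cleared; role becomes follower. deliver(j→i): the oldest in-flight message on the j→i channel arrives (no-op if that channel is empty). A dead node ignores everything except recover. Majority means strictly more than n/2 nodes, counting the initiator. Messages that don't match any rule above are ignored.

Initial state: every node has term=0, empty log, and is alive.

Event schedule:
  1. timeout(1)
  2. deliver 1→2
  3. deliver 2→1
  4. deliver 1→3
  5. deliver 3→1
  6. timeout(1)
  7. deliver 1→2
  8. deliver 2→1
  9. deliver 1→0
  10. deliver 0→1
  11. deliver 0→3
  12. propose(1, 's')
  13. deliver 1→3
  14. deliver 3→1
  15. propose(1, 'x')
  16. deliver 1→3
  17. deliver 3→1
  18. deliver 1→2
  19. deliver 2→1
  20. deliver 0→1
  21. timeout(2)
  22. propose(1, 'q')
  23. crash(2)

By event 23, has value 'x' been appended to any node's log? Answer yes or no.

1. timeout(1):  <1:cand t1 ->
2. deliver 1→2:  <2:foll t1 ->
3. deliver 2→1:  nop
4. deliver 1→3:  <3:foll t1 ->
5. deliver 3→1:  <1:lead t1 ->
6. timeout(1):  <1:cand t2 ->
7. deliver 1→2:  <2:foll t2 ->
8. deliver 2→1:  nop
9. deliver 1→0:  <0:foll t1 ->
10. deliver 0→1:  nop
11. deliver 0→3:  nop
12. propose(1,'s'):  nop
13. deliver 1→3:  <3:foll t2 ->
14. deliver 3→1:  <1:lead t2 ->
15. propose(1,'x'):  <1:lead t2 x>
16. deliver 1→3:  <3:foll t2 x>
17. deliver 3→1:  nop
18. deliver 1→2:  <2:foll t2 x>
19. deliver 2→1:  nop
20. deliver 0→1:  nop
21. timeout(2):  <2:cand t3 x>
22. propose(1,'q'):  <1:lead t2 x,q>
23. crash(2):  <2:✗cand t3 x>

yes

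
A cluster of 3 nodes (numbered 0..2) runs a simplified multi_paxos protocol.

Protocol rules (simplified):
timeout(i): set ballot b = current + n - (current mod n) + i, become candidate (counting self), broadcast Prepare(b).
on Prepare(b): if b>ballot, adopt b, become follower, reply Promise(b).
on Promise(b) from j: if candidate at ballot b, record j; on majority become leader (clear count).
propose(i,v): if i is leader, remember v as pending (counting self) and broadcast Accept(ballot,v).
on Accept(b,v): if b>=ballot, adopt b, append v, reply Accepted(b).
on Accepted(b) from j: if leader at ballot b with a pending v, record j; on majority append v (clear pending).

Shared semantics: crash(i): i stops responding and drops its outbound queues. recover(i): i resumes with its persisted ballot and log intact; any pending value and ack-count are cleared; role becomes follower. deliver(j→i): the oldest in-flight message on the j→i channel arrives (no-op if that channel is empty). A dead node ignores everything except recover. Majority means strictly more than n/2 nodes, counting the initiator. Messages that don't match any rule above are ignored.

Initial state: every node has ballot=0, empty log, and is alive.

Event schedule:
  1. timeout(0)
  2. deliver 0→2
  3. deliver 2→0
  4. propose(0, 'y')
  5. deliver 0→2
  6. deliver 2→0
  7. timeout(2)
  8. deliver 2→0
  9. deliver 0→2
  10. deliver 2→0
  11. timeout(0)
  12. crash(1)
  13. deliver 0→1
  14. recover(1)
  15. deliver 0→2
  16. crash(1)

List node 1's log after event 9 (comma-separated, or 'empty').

e1 timeout(0): 0[cand,b=3,-]
e2 deliver 0→2: 2[foll,b=3,-]
e3 deliver 2→0: 0[lead,b=3,-]
e4 propose(0,'y'): ·
e5 deliver 0→2: 2[foll,b=3,y]
e6 deliver 2→0: 0[lead,b=3,y]
e7 timeout(2): 2[cand,b=8,y]
e8 deliver 2→0: 0[foll,b=8,y]
e9 deliver 0→2: 2[lead,b=8,y]

empty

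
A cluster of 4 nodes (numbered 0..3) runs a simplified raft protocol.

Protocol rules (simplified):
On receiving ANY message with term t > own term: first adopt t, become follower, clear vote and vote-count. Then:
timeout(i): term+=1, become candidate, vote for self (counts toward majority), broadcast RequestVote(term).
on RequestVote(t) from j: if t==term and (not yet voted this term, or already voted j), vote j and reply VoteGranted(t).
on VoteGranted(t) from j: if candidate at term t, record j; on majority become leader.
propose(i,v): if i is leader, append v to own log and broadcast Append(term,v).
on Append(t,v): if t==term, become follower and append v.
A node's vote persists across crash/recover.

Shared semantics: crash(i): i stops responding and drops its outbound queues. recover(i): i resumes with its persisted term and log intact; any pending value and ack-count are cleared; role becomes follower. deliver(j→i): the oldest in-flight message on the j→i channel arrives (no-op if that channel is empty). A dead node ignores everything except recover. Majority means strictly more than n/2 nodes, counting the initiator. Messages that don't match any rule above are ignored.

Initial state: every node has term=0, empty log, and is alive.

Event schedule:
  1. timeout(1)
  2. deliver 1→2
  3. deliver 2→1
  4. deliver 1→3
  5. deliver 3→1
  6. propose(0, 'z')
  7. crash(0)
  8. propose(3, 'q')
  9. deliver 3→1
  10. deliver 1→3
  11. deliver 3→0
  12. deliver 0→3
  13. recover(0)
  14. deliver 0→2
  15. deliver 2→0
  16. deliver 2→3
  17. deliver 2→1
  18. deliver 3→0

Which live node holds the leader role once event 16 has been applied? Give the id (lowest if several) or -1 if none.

e1 timeout(1): 1[cand,t=1,-]
e2 deliver 1→2: 2[foll,t=1,-]
e3 deliver 2→1: ·
e4 deliver 1→3: 3[foll,t=1,-]
e5 deliver 3→1: 1[lead,t=1,-]
e6 propose(0,'z'): ·
e7 crash(0): 0[✗foll,t=0,-]
e8 propose(3,'q'): ·
e9 deliver 3→1: ·
e10 deliver 1→3: ·
e11 deliver 3→0: ·
e12 deliver 0→3: ·
e13 recover(0): 0[foll,t=0,-]
e14 deliver 0→2: ·
e15 deliver 2→0: ·
e16 deliver 2→3: ·

1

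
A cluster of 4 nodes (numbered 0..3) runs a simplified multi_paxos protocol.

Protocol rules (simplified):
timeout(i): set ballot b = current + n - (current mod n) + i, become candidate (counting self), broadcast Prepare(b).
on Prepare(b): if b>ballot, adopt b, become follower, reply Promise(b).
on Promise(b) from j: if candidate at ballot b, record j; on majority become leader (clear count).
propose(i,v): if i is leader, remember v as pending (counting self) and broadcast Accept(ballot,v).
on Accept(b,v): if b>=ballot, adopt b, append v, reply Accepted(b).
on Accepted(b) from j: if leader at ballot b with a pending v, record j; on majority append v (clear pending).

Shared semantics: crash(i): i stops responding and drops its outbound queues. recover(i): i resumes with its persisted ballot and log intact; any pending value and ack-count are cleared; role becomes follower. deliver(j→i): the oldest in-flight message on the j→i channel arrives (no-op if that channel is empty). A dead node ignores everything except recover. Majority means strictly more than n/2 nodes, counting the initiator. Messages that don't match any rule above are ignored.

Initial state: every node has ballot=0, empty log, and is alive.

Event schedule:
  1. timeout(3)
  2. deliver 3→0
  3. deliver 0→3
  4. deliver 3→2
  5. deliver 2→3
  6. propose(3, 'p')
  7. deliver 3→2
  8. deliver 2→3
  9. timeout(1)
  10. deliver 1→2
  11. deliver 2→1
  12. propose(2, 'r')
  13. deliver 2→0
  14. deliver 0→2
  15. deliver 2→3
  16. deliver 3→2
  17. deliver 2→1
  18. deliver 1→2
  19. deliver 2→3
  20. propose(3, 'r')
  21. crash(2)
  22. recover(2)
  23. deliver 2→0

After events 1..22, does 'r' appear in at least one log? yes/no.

e1 timeout(3): 3[cand,b=7,-]
e2 deliver 3→0: 0[foll,b=7,-]
e3 deliver 0→3: ·
e4 deliver 3→2: 2[foll,b=7,-]
e5 deliver 2→3: 3[lead,b=7,-]
e6 propose(3,'p'): ·
e7 deliver 3→2: 2[foll,b=7,p]
e8 deliver 2→3: ·
e9 timeout(1): 1[cand,b=5,-]
e10 deliver 1→2: ·
e11 deliver 2→1: ·
e12 propose(2,'r'): ·
e13 deliver 2→0: ·
e14 deliver 0→2: ·
e15 deliver 2→3: ·
e16 deliver 3→2: ·
e17 deliver 2→1: ·
e18 deliver 1→2: ·
e19 deliver 2→3: ·
e20 propose(3,'r'): ·
e21 crash(2): 2[✗foll,b=7,p]
e22 recover(2): 2[foll,b=7,p]

no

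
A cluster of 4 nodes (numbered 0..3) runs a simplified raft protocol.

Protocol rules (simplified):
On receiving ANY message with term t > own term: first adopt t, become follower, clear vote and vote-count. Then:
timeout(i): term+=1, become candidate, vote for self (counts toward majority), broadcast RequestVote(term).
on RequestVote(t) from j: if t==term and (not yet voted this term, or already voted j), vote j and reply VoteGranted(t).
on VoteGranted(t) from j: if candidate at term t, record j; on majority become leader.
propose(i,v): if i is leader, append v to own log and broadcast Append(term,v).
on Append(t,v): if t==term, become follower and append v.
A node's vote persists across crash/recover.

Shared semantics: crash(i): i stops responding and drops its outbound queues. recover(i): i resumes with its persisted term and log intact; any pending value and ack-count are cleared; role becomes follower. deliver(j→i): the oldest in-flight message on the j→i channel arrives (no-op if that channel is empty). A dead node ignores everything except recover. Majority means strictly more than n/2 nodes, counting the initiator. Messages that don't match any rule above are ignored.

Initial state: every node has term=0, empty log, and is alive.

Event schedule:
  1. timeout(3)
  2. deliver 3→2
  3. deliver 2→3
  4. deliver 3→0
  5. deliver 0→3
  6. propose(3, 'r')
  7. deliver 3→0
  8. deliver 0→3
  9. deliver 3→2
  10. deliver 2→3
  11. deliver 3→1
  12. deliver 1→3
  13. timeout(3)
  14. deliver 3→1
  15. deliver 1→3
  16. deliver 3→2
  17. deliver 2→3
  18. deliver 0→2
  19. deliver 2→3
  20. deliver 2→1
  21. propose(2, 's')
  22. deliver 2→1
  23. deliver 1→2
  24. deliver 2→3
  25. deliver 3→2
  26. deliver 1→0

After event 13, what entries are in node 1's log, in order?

empty

after 1 — timeout(3): n3:cand/t1/[-]
after 2 — deliver 3→2: n2:foll/t1/[-]
after 3 — deliver 2→3: ·
after 4 — deliver 3→0: n0:foll/t1/[-]
after 5 — deliver 0→3: n3:lead/t1/[-]
after 6 — propose(3,'r'): n3:lead/t1/[r]
after 7 — deliver 3→0: n0:foll/t1/[r]
after 8 — deliver 0→3: ·
after 9 — deliver 3→2: n2:foll/t1/[r]
after 10 — deliver 2→3: ·
after 11 — deliver 3→1: n1:foll/t1/[-]
after 12 — deliver 1→3: ·
after 13 — timeout(3): n3:cand/t2/[r]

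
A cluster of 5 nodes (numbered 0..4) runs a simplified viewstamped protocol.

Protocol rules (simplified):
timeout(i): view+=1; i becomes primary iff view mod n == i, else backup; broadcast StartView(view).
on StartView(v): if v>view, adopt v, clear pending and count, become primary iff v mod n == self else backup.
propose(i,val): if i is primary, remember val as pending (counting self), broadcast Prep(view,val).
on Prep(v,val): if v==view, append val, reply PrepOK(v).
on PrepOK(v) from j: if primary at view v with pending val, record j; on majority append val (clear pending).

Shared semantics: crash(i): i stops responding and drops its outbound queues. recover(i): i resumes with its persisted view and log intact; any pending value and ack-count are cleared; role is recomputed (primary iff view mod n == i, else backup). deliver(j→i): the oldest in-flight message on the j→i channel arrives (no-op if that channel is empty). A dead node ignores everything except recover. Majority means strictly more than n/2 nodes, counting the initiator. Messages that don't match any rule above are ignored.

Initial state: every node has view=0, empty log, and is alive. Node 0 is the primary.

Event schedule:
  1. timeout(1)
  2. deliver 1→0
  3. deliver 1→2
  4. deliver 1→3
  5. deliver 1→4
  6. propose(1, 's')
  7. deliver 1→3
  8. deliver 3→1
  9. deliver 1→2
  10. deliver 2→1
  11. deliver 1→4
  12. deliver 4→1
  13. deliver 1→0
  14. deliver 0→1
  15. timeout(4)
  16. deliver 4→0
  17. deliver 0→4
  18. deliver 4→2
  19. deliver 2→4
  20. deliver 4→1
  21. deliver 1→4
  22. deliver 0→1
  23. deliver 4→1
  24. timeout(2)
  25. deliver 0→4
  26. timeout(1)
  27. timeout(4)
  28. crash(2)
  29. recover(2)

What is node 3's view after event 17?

[1] timeout(1) → N1(prim v1 [-])
[2] deliver 1→0 → N0(back v1 [-])
[3] deliver 1→2 → N2(back v1 [-])
[4] deliver 1→3 → N3(back v1 [-])
[5] deliver 1→4 → N4(back v1 [-])
[6] propose(1,'s') → ∅
[7] deliver 1→3 → N3(back v1 [s])
[8] deliver 3→1 → ∅
[9] deliver 1→2 → N2(back v1 [s])
[10] deliver 2→1 → N1(prim v1 [s])
[11] deliver 1→4 → N4(back v1 [s])
[12] deliver 4→1 → ∅
[13] deliver 1→0 → N0(back v1 [s])
[14] deliver 0→1 → ∅
[15] timeout(4) → N4(back v2 [s])
[16] deliver 4→0 → N0(back v2 [s])
[17] deliver 0→4 → ∅

1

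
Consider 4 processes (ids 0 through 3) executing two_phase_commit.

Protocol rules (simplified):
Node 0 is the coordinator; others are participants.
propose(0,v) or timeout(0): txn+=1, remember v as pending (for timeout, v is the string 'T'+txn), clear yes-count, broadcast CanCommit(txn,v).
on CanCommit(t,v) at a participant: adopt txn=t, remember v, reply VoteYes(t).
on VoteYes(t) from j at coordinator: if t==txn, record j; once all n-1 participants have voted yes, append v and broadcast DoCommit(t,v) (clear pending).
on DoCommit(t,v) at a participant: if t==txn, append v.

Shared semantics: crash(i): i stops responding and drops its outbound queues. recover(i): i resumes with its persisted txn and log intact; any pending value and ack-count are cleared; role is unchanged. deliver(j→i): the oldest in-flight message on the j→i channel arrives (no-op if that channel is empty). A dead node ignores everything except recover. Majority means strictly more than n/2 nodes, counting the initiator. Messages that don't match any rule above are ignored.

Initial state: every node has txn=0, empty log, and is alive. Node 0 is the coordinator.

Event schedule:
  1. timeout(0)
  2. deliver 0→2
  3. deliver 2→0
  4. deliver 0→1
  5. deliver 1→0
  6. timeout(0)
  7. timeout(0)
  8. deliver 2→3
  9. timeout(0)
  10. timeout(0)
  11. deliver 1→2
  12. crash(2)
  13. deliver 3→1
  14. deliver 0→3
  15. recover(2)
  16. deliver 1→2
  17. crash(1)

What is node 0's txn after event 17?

step 1 timeout(0): 0={coor,t=1,log=-}
step 2 deliver 0→2: 2={part,t=1,log=-}
step 3 deliver 2→0: —
step 4 deliver 0→1: 1={part,t=1,log=-}
step 5 deliver 1→0: —
step 6 timeout(0): 0={coor,t=2,log=-}
step 7 timeout(0): 0={coor,t=3,log=-}
step 8 deliver 2→3: —
step 9 timeout(0): 0={coor,t=4,log=-}
step 10 timeout(0): 0={coor,t=5,log=-}
step 11 deliver 1→2: —
step 12 crash(2): 2={✗part,t=1,log=-}
step 13 deliver 3→1: —
step 14 deliver 0→3: 3={part,t=1,log=-}
step 15 recover(2): 2={part,t=1,log=-}
step 16 deliver 1→2: —
step 17 crash(1): 1={✗part,t=1,log=-}

5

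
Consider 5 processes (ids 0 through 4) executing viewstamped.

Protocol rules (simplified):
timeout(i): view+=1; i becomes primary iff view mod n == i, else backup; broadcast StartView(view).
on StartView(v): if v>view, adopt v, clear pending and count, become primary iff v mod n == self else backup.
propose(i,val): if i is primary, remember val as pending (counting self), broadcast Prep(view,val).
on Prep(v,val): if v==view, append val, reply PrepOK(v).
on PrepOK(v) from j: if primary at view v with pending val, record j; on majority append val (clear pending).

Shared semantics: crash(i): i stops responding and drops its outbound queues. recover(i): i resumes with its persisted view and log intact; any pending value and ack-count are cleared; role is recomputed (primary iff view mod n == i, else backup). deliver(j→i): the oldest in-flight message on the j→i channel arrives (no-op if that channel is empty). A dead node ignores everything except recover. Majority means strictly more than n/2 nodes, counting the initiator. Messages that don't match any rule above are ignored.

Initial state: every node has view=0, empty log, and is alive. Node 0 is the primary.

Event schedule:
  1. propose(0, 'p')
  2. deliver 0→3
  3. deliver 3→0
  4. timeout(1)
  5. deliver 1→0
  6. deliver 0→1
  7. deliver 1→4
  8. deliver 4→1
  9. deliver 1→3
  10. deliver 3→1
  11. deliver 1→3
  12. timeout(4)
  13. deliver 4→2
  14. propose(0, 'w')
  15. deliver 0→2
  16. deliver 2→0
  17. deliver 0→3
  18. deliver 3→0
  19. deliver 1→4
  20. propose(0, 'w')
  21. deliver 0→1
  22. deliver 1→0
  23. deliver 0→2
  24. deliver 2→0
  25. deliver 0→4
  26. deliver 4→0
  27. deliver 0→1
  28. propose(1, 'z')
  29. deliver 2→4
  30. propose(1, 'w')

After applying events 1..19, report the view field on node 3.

1. propose(0,'p'):  nop
2. deliver 0→3:  <3:back v0 p>
3. deliver 3→0:  nop
4. timeout(1):  <1:prim v1 ->
5. deliver 1→0:  <0:back v1 ->
6. deliver 0→1:  nop
7. deliver 1→4:  <4:back v1 ->
8. deliver 4→1:  nop
9. deliver 1→3:  <3:back v1 p>
10. deliver 3→1:  nop
11. deliver 1→3:  nop
12. timeout(4):  <4:back v2 ->
13. deliver 4→2:  <2:prim v2 ->
14. propose(0,'w'):  nop
15. deliver 0→2:  nop
16. deliver 2→0:  nop
17. deliver 0→3:  nop
18. deliver 3→0:  nop
19. deliver 1→4:  nop

1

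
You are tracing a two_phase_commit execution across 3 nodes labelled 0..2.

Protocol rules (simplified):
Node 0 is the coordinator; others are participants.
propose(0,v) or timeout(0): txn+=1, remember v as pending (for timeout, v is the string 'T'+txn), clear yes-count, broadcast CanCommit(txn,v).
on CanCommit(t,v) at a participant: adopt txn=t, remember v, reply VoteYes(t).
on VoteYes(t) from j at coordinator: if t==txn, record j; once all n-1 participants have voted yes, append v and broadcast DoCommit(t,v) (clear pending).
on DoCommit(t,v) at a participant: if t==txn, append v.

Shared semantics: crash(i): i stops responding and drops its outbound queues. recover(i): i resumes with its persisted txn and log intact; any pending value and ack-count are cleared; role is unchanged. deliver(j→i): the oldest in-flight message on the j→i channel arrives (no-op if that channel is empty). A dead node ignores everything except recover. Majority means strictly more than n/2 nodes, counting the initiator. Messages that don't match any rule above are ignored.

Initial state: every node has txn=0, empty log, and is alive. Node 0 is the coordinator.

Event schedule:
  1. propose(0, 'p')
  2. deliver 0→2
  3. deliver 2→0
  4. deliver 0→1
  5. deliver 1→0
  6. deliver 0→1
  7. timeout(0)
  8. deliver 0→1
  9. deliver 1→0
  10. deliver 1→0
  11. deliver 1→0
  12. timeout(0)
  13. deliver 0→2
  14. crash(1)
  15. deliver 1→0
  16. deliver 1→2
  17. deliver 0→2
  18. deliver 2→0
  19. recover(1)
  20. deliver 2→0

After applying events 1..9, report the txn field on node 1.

2

after 1 — propose(0,'p'): n0:coor/t1/[-]
after 2 — deliver 0→2: n2:part/t1/[-]
after 3 — deliver 2→0: ·
after 4 — deliver 0→1: n1:part/t1/[-]
after 5 — deliver 1→0: n0:coor/t1/[p]
after 6 — deliver 0→1: n1:part/t1/[p]
after 7 — timeout(0): n0:coor/t2/[p]
after 8 — deliver 0→1: n1:part/t2/[p]
after 9 — deliver 1→0: ·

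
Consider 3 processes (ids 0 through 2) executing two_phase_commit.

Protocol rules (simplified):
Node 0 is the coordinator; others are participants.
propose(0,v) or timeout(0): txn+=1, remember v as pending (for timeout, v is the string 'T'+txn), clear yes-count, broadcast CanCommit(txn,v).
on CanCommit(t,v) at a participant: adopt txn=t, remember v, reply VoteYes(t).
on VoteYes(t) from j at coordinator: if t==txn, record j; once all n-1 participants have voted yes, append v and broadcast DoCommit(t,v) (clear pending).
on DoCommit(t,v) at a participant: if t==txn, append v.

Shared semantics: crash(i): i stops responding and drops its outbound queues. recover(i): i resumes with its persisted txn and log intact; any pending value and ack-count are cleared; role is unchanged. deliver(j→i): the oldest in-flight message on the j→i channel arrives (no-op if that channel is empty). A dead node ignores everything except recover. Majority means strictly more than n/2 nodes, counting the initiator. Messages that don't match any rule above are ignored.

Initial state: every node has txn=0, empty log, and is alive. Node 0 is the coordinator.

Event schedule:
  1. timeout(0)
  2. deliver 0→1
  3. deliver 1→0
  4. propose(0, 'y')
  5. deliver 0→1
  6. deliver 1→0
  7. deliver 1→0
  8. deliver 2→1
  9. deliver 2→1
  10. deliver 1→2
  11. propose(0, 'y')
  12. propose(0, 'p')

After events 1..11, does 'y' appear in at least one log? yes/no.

no

e1 timeout(0): 0[coor,t=1,-]
e2 deliver 0→1: 1[part,t=1,-]
e3 deliver 1→0: ·
e4 propose(0,'y'): 0[coor,t=2,-]
e5 deliver 0→1: 1[part,t=2,-]
e6 deliver 1→0: ·
e7 deliver 1→0: ·
e8 deliver 2→1: ·
e9 deliver 2→1: ·
e10 deliver 1→2: ·
e11 propose(0,'y'): 0[coor,t=3,-]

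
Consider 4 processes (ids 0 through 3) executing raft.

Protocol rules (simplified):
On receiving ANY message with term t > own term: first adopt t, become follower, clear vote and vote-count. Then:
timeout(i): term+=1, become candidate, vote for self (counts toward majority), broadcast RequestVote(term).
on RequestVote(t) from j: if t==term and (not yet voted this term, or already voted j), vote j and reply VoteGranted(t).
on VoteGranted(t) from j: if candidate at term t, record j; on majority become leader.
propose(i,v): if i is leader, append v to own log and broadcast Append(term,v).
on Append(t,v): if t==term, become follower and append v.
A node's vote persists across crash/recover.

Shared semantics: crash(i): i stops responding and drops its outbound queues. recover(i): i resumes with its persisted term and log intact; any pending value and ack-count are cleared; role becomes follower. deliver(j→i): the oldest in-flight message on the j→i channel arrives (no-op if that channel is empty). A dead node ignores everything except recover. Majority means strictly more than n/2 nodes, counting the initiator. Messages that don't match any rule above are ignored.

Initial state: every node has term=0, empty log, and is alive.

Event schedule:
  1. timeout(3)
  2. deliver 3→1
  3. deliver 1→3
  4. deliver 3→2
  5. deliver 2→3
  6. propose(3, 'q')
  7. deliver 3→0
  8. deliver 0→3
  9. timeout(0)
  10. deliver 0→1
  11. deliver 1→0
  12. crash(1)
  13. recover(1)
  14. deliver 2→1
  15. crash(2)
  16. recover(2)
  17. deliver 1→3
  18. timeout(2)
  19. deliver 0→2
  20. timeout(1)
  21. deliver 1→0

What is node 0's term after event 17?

2

e1 timeout(3): 3[cand,t=1,-]
e2 deliver 3→1: 1[foll,t=1,-]
e3 deliver 1→3: ·
e4 deliver 3→2: 2[foll,t=1,-]
e5 deliver 2→3: 3[lead,t=1,-]
e6 propose(3,'q'): 3[lead,t=1,q]
e7 deliver 3→0: 0[foll,t=1,-]
e8 deliver 0→3: ·
e9 timeout(0): 0[cand,t=2,-]
e10 deliver 0→1: 1[foll,t=2,-]
e11 deliver 1→0: ·
e12 crash(1): 1[✗foll,t=2,-]
e13 recover(1): 1[foll,t=2,-]
e14 deliver 2→1: ·
e15 crash(2): 2[✗foll,t=1,-]
e16 recover(2): 2[foll,t=1,-]
e17 deliver 1→3: ·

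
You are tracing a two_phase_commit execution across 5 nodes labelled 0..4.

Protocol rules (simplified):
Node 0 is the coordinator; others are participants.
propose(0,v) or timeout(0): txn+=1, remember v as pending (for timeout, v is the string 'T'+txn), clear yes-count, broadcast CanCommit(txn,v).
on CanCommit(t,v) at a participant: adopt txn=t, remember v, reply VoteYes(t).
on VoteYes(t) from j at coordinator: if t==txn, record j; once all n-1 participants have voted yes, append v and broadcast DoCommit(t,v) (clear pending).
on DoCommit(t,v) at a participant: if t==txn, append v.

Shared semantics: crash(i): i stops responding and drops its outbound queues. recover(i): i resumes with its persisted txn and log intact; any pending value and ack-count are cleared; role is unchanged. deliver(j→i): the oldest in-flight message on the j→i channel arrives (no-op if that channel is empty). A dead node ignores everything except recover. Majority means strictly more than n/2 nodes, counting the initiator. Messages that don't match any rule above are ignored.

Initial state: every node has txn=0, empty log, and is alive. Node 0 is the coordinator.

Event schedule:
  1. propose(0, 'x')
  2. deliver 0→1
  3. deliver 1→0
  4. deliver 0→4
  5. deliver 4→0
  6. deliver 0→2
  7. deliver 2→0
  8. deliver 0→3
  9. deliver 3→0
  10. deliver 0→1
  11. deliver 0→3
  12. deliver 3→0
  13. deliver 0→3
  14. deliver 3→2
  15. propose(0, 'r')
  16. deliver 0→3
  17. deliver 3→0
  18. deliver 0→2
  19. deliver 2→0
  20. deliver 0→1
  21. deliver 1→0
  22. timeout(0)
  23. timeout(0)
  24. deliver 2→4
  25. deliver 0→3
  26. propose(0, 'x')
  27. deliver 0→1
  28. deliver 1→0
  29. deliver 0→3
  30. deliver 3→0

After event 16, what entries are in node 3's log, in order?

1. propose(0,'x'):  <0:coor t1 ->
2. deliver 0→1:  <1:part t1 ->
3. deliver 1→0:  nop
4. deliver 0→4:  <4:part t1 ->
5. deliver 4→0:  nop
6. deliver 0→2:  <2:part t1 ->
7. deliver 2→0:  nop
8. deliver 0→3:  <3:part t1 ->
9. deliver 3→0:  <0:coor t1 x>
10. deliver 0→1:  <1:part t1 x>
11. deliver 0→3:  <3:part t1 x>
12. deliver 3→0:  nop
13. deliver 0→3:  nop
14. deliver 3→2:  nop
15. propose(0,'r'):  <0:coor t2 x>
16. deliver 0→3:  <3:part t2 x>

x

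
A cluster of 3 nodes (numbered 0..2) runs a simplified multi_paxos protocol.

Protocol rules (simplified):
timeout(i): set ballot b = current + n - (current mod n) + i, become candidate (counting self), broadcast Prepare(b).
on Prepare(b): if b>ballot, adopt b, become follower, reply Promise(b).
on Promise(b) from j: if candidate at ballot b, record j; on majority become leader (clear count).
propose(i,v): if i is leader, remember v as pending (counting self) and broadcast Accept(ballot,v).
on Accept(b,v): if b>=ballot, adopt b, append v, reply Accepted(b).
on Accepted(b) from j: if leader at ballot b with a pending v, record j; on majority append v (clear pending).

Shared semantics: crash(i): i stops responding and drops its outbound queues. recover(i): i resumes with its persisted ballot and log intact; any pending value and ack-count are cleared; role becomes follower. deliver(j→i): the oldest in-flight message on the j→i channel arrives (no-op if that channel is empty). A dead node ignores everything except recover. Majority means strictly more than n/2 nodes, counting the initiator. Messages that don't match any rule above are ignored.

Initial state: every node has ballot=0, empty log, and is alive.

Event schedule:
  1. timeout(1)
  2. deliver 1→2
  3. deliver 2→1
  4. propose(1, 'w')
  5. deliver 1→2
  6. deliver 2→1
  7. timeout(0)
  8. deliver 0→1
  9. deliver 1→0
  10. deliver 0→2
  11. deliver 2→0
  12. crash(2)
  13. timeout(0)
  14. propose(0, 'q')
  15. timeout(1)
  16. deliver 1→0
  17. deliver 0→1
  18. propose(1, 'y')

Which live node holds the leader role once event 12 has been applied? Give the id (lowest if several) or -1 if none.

1

after 1 — timeout(1): n1:cand/b4/[-]
after 2 — deliver 1→2: n2:foll/b4/[-]
after 3 — deliver 2→1: n1:lead/b4/[-]
after 4 — propose(1,'w'): ·
after 5 — deliver 1→2: n2:foll/b4/[w]
after 6 — deliver 2→1: n1:lead/b4/[w]
after 7 — timeout(0): n0:cand/b3/[-]
after 8 — deliver 0→1: ·
after 9 — deliver 1→0: n0:foll/b4/[-]
after 10 — deliver 0→2: ·
after 11 — deliver 2→0: ·
after 12 — crash(2): n2:✗foll/b4/[w]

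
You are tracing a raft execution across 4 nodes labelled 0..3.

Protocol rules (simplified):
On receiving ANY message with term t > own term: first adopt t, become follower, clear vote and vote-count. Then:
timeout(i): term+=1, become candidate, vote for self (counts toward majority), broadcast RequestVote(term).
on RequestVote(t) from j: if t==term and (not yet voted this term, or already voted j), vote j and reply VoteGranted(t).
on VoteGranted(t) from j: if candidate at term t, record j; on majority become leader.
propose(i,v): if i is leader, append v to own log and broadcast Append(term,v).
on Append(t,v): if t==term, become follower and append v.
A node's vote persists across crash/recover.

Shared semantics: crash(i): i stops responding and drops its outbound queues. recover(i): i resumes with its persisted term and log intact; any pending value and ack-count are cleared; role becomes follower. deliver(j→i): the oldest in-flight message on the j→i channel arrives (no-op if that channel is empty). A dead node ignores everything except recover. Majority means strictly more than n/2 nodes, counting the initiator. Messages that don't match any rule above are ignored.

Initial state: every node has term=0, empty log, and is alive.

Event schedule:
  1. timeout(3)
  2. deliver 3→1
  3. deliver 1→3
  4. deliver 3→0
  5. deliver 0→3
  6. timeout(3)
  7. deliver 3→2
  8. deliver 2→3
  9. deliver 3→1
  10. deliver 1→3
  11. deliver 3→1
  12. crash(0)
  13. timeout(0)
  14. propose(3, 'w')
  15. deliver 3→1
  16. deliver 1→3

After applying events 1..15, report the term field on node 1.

step 1 timeout(3): 3={cand,t=1,log=-}
step 2 deliver 3→1: 1={foll,t=1,log=-}
step 3 deliver 1→3: —
step 4 deliver 3→0: 0={foll,t=1,log=-}
step 5 deliver 0→3: 3={lead,t=1,log=-}
step 6 timeout(3): 3={cand,t=2,log=-}
step 7 deliver 3→2: 2={foll,t=1,log=-}
step 8 deliver 2→3: —
step 9 deliver 3→1: 1={foll,t=2,log=-}
step 10 deliver 1→3: —
step 11 deliver 3→1: —
step 12 crash(0): 0={✗foll,t=1,log=-}
step 13 timeout(0): —
step 14 propose(3,'w'): —
step 15 deliver 3→1: —

2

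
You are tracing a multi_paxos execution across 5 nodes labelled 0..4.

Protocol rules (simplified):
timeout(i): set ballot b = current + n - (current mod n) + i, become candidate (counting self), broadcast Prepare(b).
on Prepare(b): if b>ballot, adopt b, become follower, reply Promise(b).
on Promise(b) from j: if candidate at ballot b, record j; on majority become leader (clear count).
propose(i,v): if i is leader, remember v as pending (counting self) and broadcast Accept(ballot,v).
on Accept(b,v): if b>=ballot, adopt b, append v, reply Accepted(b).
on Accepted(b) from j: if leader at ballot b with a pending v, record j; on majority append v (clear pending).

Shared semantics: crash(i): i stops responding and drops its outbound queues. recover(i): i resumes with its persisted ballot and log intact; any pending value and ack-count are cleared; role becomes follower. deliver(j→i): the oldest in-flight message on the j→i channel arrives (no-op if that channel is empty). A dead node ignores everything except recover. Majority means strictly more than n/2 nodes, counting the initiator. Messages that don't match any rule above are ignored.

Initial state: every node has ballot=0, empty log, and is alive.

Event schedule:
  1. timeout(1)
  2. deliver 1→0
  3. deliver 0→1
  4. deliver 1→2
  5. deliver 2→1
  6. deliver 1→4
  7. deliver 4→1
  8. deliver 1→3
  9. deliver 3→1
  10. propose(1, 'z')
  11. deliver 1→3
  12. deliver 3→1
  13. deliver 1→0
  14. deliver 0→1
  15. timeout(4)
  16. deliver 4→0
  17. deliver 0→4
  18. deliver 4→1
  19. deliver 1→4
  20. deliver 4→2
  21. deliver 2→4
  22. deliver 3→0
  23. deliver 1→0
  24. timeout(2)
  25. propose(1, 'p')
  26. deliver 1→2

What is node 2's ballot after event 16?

6

after 1 — timeout(1): n1:cand/b6/[-]
after 2 — deliver 1→0: n0:foll/b6/[-]
after 3 — deliver 0→1: ·
after 4 — deliver 1→2: n2:foll/b6/[-]
after 5 — deliver 2→1: n1:lead/b6/[-]
after 6 — deliver 1→4: n4:foll/b6/[-]
after 7 — deliver 4→1: ·
after 8 — deliver 1→3: n3:foll/b6/[-]
after 9 — deliver 3→1: ·
after 10 — propose(1,'z'): ·
after 11 — deliver 1→3: n3:foll/b6/[z]
after 12 — deliver 3→1: ·
after 13 — deliver 1→0: n0:foll/b6/[z]
after 14 — deliver 0→1: n1:lead/b6/[z]
after 15 — timeout(4): n4:cand/b14/[-]
after 16 — deliver 4→0: n0:foll/b14/[z]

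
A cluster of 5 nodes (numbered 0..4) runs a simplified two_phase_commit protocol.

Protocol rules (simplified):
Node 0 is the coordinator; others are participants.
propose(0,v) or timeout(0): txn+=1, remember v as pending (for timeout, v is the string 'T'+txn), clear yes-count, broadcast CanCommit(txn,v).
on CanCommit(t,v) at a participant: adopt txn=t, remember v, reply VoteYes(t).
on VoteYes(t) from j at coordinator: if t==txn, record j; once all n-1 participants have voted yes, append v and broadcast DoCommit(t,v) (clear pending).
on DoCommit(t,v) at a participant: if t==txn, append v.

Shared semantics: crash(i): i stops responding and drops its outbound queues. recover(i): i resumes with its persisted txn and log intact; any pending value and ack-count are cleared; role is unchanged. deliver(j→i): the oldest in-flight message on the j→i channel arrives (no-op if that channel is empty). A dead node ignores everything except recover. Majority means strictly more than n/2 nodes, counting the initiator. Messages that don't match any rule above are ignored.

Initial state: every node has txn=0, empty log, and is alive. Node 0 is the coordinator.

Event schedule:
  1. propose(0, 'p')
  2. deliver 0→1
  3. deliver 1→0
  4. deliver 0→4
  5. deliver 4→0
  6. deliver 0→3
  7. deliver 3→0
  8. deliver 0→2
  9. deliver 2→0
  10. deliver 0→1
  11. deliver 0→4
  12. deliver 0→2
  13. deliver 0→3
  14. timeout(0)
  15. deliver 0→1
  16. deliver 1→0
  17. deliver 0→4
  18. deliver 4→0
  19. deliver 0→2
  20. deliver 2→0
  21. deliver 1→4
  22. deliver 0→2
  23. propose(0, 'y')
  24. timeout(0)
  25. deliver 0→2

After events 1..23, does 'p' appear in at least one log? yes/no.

yes

e1 propose(0,'p'): 0[coor,t=1,-]
e2 deliver 0→1: 1[part,t=1,-]
e3 deliver 1→0: ·
e4 deliver 0→4: 4[part,t=1,-]
e5 deliver 4→0: ·
e6 deliver 0→3: 3[part,t=1,-]
e7 deliver 3→0: ·
e8 deliver 0→2: 2[part,t=1,-]
e9 deliver 2→0: 0[coor,t=1,p]
e10 deliver 0→1: 1[part,t=1,p]
e11 deliver 0→4: 4[part,t=1,p]
e12 deliver 0→2: 2[part,t=1,p]
e13 deliver 0→3: 3[part,t=1,p]
e14 timeout(0): 0[coor,t=2,p]
e15 deliver 0→1: 1[part,t=2,p]
e16 deliver 1→0: ·
e17 deliver 0→4: 4[part,t=2,p]
e18 deliver 4→0: ·
e19 deliver 0→2: 2[part,t=2,p]
e20 deliver 2→0: ·
e21 deliver 1→4: ·
e22 deliver 0→2: ·
e23 propose(0,'y'): 0[coor,t=3,p]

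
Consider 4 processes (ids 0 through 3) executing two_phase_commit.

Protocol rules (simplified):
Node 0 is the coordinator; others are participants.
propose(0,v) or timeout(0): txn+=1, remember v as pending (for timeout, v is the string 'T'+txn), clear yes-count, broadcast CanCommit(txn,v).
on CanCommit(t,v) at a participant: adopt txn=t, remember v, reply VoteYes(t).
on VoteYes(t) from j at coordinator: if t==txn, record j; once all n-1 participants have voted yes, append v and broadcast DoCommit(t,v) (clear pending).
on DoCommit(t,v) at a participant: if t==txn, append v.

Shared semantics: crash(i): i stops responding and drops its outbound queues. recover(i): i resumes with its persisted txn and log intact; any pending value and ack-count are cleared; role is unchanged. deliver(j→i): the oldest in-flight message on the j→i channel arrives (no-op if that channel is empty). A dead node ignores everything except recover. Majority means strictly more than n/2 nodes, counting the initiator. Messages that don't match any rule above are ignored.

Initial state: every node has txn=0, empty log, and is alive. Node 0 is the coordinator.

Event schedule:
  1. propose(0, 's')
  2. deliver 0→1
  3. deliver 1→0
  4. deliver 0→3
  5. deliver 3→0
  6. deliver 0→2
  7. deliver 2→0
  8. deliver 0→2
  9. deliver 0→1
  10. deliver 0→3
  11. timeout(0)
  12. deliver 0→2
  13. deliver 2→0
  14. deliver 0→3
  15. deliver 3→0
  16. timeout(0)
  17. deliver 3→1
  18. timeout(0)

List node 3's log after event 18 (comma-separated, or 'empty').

after 1 — propose(0,'s'): n0:coor/t1/[-]
after 2 — deliver 0→1: n1:part/t1/[-]
after 3 — deliver 1→0: ·
after 4 — deliver 0→3: n3:part/t1/[-]
after 5 — deliver 3→0: ·
after 6 — deliver 0→2: n2:part/t1/[-]
after 7 — deliver 2→0: n0:coor/t1/[s]
after 8 — deliver 0→2: n2:part/t1/[s]
after 9 — deliver 0→1: n1:part/t1/[s]
after 10 — deliver 0→3: n3:part/t1/[s]
after 11 — timeout(0): n0:coor/t2/[s]
after 12 — deliver 0→2: n2:part/t2/[s]
after 13 — deliver 2→0: ·
after 14 — deliver 0→3: n3:part/t2/[s]
after 15 — deliver 3→0: ·
after 16 — timeout(0): n0:coor/t3/[s]
after 17 — deliver 3→1: ·
after 18 — timeout(0): n0:coor/t4/[s]

s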